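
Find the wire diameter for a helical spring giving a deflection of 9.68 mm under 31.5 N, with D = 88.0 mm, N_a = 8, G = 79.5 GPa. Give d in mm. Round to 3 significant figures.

6.50 mm

Required rate k = F/δ = 31.5/9.68 = 3.2541 N/mm
d = (8D³N_a·k / G)^(1/4) = (8·88.0³·8·3.2541 / (79.5×10³))^0.25
  = (1785.2)^0.25 = 6.5002 mm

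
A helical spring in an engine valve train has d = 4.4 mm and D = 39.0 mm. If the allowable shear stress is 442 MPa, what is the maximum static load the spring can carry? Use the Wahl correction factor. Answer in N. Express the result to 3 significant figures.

C = D/d = 39.0/4.4 = 8.8636
K_W = (4C−1)/(4C−4) + 0.615/C = 34.455/31.455 + 0.0694 = 1.1648
τ_max = K·8FD/(πd³) → F_max = τ_allow·πd³/(8DK)
F_max = 442·π·4.4³/(8·39.0·1.1648) = 1.1829e+05/363.41 = 325.49 N

325 N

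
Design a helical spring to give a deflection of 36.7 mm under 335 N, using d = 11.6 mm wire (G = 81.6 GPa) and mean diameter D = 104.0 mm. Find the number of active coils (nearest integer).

Required rate k = F/δ = 335/36.7 = 9.1281 N/mm
N_a = Gd⁴/(8D³k) = (81.6×10³ × 11.6⁴)/(8 × 104.0³ × 9.1281)
    = 1.47748e+09 / 8.21427e+07 = 17.99 → 18 coils

18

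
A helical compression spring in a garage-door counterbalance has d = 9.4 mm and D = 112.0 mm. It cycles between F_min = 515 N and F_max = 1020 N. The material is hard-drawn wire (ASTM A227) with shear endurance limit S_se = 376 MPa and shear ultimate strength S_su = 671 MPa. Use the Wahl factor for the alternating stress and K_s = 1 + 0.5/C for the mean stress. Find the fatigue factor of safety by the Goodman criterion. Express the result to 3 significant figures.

1.50

C = D/d = 112.0/9.4 = 11.9149; K_W = (4C−1)/(4C−4)+0.615/C = 1.1203; K_s = 1+0.5/C = 1.0420
F_a = (F_max−F_min)/2 = 252.5 N; F_m = (F_max+F_min)/2 = 767.5 N
τ_a = K_W·8F_aD/(πd³) = 1.1203 × 86.703 = 97.136 MPa
τ_m = K_s·8F_mD/(πd³) = 1.0420 × 263.54 = 274.6 MPa
Goodman: 1/n_f = τ_a/S_se + τ_m/S_su = 97.136/376 + 274.6/671 = 0.25834 + 0.40924 = 0.66759
n_f = 1/0.66759 = 1.498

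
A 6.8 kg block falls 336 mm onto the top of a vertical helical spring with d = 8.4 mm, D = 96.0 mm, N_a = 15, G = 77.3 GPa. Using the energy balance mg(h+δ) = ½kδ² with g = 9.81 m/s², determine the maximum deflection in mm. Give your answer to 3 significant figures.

131 mm

k = Gd⁴/(8D³N_a) = (77.3×10³)(8.4⁴)/(8·96.0³·15) = 3.6249 N/mm
W = mg = 6.8 × 9.81 = 66.708 N
½kδ² − Wδ − Wh = 0 → δ = (W + √(W² + 2kWh))/k
δ = (66.708 + √(4450 + 162498))/3.6249 = (66.708 + 408.59)/3.6249 = 131.12 mm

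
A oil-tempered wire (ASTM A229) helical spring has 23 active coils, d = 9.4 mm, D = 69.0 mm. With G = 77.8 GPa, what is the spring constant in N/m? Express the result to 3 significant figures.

10000 N/m

k = Gd⁴/(8D³N_a) = (77.8×10³ × 9.4⁴) / (8 × 69.0³ × 23)
  = 6.07423e+08 / 6.04457e+07 = 10.049 N/mm = 10049 N/m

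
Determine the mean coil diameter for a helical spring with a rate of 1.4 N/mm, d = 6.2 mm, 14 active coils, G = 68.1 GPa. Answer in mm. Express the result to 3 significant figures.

86.3 mm

D = (Gd⁴/(8N_a·k))^(1/3) = (68.1×10³·6.2⁴/(8·14·1.4))^(1/3)
  = (641753)^(1/3) = 86.2560 mm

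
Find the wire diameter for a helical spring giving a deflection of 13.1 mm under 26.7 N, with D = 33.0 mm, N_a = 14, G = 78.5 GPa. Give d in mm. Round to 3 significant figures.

Required rate k = F/δ = 26.7/13.1 = 2.0382 N/mm
d = (8D³N_a·k / G)^(1/4) = (8·33.0³·14·2.0382 / (78.5×10³))^0.25
  = (104.5)^0.25 = 3.1973 mm

3.20 mm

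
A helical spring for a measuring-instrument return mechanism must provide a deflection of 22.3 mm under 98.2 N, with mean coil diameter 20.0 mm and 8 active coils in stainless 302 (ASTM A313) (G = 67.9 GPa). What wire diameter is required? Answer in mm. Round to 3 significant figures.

Required rate k = F/δ = 98.2/22.3 = 4.4036 N/mm
d = (8D³N_a·k / G)^(1/4) = (8·20.0³·8·4.4036 / (67.9×10³))^0.25
  = (33.205)^0.25 = 2.4005 mm

2.40 mm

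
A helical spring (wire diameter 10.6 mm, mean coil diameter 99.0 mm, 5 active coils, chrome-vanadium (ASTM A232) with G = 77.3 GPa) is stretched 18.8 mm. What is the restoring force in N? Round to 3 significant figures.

473 N

k = Gd⁴/(8D³N_a) = (77.3×10³)(10.6⁴)/(8·99.0³·5) = 25.144 N/mm
F = k·δ = 25.144 × 18.8 = 472.71 N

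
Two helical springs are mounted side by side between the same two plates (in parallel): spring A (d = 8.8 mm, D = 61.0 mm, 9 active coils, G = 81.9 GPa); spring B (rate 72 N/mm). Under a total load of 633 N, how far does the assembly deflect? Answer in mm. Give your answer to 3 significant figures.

k_A = Gd⁴/(8D³N_a) = (81.9×10³)(8.8⁴)/(8·61.0³·9) = 30.053 N/mm
Parallel: k_eq = 30.053 + 72 = 102.05 N/mm
δ = F/k_eq = 633/102.05 = 6.2026 mm

6.20 mm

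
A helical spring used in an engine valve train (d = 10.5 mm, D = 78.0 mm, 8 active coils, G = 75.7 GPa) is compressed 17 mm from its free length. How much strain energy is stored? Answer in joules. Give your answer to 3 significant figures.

k = Gd⁴/(8D³N_a) = (75.7×10³)(10.5⁴)/(8·78.0³·8) = 30.296 N/mm
U = ½kδ² = 0.5 × 30.296 × 17² = 4377.8 N·mm = 4.3778 J

4.38 J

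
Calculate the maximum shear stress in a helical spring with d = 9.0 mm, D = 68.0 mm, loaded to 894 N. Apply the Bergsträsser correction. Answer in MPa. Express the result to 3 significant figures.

251 MPa

Spring index C = D/d = 68.0/9.0 = 7.5556
K_B = (4C+2)/(4C−3) = 32.222/27.222 = 1.1837
τ₀ = 8FD/(πd³) = 8·894·68.0/(π·9.0³) = 486336/2290.2 = 212.35 MPa
τ_max = K·τ₀ = 1.1837 × 212.35 = 251.36 MPa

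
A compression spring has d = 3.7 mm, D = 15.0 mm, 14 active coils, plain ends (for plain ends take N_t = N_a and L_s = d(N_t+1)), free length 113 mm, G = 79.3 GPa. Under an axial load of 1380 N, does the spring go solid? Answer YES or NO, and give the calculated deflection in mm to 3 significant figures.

NO, δ = 35.1 mm

k = Gd⁴/(8D³N_a) = (79.3×10³)(3.7⁴)/(8·15.0³·14) = 39.318 N/mm
N_t = 14; L_s = 3.7·15 = 55.5 mm; δ_solid = L₀ − L_s = 113 − 55.5 = 57.5 mm
δ = F/k = 1380/39.318 = 35.099 mm
δ < δ_solid → spring does not go solid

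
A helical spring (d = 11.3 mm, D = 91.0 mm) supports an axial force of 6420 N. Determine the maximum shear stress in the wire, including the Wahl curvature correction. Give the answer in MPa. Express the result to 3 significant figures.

Spring index C = D/d = 91.0/11.3 = 8.0531
K_W = (4C−1)/(4C−4) + 0.615/C = 31.212/28.212 + 0.0764 = 1.1827
τ₀ = 8FD/(πd³) = 8·6420·91.0/(π·11.3³) = 4.67376e+06/4533 = 1031.1 MPa
τ_max = K·τ₀ = 1.1827 × 1031.1 = 1219.4 MPa

1220 MPa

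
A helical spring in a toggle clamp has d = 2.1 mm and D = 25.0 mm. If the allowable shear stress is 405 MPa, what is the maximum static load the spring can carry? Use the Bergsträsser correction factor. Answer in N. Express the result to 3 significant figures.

53.0 N

C = D/d = 25.0/2.1 = 11.9048
K_B = (4C+2)/(4C−3) = 49.619/44.619 = 1.1121
τ_max = K·8FD/(πd³) → F_max = τ_allow·πd³/(8DK)
F_max = 405·π·2.1³/(8·25.0·1.1121) = 11783/222.41 = 52.979 N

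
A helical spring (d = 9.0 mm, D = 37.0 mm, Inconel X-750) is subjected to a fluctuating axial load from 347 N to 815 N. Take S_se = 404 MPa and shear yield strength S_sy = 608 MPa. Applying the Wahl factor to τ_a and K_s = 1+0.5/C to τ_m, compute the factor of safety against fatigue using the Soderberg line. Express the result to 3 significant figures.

4.12

C = D/d = 37.0/9.0 = 4.1111; K_W = (4C−1)/(4C−4)+0.615/C = 1.3907; K_s = 1+0.5/C = 1.1216
F_a = (F_max−F_min)/2 = 234 N; F_m = (F_max+F_min)/2 = 581 N
τ_a = K_W·8F_aD/(πd³) = 1.3907 × 30.243 = 42.058 MPa
τ_m = K_s·8F_mD/(πd³) = 1.1216 × 75.091 = 84.224 MPa
Soderberg: 1/n_f = τ_a/S_se + τ_m/S_sy = 42.058/404 + 84.224/608 = 0.10411 + 0.13853 = 0.24263
n_f = 1/0.24263 = 4.121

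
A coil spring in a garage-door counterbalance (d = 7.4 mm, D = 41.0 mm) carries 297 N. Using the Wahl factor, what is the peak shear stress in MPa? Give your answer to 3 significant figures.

97.7 MPa

Spring index C = D/d = 41.0/7.4 = 5.5405
K_W = (4C−1)/(4C−4) + 0.615/C = 21.162/18.162 + 0.1110 = 1.2762
τ₀ = 8FD/(πd³) = 8·297·41.0/(π·7.4³) = 97416/1273 = 76.522 MPa
τ_max = K·τ₀ = 1.2762 × 76.522 = 97.656 MPa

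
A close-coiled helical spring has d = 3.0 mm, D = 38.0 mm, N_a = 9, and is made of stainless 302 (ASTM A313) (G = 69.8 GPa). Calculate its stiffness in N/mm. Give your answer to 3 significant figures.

1.43 N/mm

k = Gd⁴/(8D³N_a) = (69.8×10³ × 3.0⁴) / (8 × 38.0³ × 9)
  = 5.6538e+06 / 3.95078e+06 = 1.4311 N/mm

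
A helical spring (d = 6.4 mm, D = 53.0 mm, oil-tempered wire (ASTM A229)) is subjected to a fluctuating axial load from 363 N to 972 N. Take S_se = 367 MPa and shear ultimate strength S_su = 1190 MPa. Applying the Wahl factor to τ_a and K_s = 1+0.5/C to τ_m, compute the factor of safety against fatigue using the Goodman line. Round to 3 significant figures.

1.24

C = D/d = 53.0/6.4 = 8.2812; K_W = (4C−1)/(4C−4)+0.615/C = 1.1773; K_s = 1+0.5/C = 1.0604
F_a = (F_max−F_min)/2 = 304.5 N; F_m = (F_max+F_min)/2 = 667.5 N
τ_a = K_W·8F_aD/(πd³) = 1.1773 × 156.77 = 184.56 MPa
τ_m = K_s·8F_mD/(πd³) = 1.0604 × 343.66 = 364.41 MPa
Goodman: 1/n_f = τ_a/S_se + τ_m/S_su = 184.56/367 + 364.41/1190 = 0.50289 + 0.30623 = 0.80911
n_f = 1/0.80911 = 1.236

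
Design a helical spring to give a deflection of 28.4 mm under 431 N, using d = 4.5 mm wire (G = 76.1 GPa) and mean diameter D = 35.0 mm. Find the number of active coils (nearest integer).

Required rate k = F/δ = 431/28.4 = 15.176 N/mm
N_a = Gd⁴/(8D³k) = (76.1×10³ × 4.5⁴)/(8 × 35.0³ × 15.176)
    = 3.12058e+07 / 5.20539e+06 = 5.995 → 6 coils

6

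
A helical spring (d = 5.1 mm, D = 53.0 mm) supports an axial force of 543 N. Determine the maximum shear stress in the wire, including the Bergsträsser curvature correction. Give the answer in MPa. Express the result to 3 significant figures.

Spring index C = D/d = 53.0/5.1 = 10.3922
K_B = (4C+2)/(4C−3) = 43.569/38.569 = 1.1296
τ₀ = 8FD/(πd³) = 8·543·53.0/(π·5.1³) = 230232/416.74 = 552.47 MPa
τ_max = K·τ₀ = 1.1296 × 552.47 = 624.09 MPa

624 MPa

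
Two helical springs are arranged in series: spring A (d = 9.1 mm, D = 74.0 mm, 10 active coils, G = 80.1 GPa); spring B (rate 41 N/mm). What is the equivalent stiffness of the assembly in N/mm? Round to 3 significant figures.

12.0 N/mm

k_A = Gd⁴/(8D³N_a) = (80.1×10³)(9.1⁴)/(8·74.0³·10) = 16.944 N/mm
Series: 1/k_eq = 1/16.944 + 1/41 = 0.083409; k_eq = 11.989 N/mm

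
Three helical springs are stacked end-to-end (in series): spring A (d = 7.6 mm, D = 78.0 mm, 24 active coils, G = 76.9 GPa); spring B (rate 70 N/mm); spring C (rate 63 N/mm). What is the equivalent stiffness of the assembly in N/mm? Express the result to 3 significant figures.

2.60 N/mm

k_A = Gd⁴/(8D³N_a) = (76.9×10³)(7.6⁴)/(8·78.0³·24) = 2.8158 N/mm
Series: 1/k_eq = 1/2.8158 + 1/70 + 1/63 = 0.3853; k_eq = 2.5954 N/mm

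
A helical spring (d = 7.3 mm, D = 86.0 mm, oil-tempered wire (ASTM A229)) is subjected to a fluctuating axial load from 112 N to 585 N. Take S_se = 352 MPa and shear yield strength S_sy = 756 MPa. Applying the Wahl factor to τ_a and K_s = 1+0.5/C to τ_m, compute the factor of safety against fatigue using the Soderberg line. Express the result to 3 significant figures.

C = D/d = 86.0/7.3 = 11.7808; K_W = (4C−1)/(4C−4)+0.615/C = 1.1218; K_s = 1+0.5/C = 1.0424
F_a = (F_max−F_min)/2 = 236.5 N; F_m = (F_max+F_min)/2 = 348.5 N
τ_a = K_W·8F_aD/(πd³) = 1.1218 × 133.14 = 149.35 MPa
τ_m = K_s·8F_mD/(πd³) = 1.0424 × 196.19 = 204.51 MPa
Soderberg: 1/n_f = τ_a/S_se + τ_m/S_sy = 149.35/352 + 204.51/756 = 0.42429 + 0.27052 = 0.69481
n_f = 1/0.69481 = 1.439

1.44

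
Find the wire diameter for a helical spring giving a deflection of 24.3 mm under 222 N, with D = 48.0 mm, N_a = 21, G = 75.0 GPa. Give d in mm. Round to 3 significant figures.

Required rate k = F/δ = 222/24.3 = 9.1358 N/mm
d = (8D³N_a·k / G)^(1/4) = (8·48.0³·21·9.1358 / (75.0×10³))^0.25
  = (2263.2)^0.25 = 6.8973 mm

6.90 mm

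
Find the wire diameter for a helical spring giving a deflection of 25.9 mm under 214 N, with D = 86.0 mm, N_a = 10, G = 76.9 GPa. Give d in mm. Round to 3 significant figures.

8.60 mm

Required rate k = F/δ = 214/25.9 = 8.2625 N/mm
d = (8D³N_a·k / G)^(1/4) = (8·86.0³·10·8.2625 / (76.9×10³))^0.25
  = (5467.3)^0.25 = 8.5989 mm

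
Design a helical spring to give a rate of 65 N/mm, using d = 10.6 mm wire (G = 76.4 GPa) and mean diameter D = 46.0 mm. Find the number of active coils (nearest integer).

19

N_a = Gd⁴/(8D³k) = (76.4×10³ × 10.6⁴)/(8 × 46.0³ × 65)
    = 9.64532e+08 / 5.06147e+07 = 19.06 → 19 coils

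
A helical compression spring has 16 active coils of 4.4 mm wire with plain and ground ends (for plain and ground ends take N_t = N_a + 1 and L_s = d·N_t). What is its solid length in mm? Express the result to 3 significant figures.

74.8 mm

plain and ground ends: N_t = N_a + 1 = 16 + 1 = 17
L_s = d·N_t = 4.4 × 17 = 74.8 mm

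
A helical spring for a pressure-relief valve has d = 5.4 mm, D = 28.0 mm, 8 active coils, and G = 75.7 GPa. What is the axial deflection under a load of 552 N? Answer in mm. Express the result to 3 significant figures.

12.0 mm

k = Gd⁴/(8D³N_a) = (75.7×10³)(5.4⁴)/(8·28.0³·8) = 45.816 N/mm
δ = F/k = 552 / 45.816 = 12.048 mm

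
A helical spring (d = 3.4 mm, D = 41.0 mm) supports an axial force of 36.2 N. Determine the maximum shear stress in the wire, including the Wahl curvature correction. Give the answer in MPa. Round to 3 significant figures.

108 MPa

Spring index C = D/d = 41.0/3.4 = 12.0588
K_W = (4C−1)/(4C−4) + 0.615/C = 47.235/44.235 + 0.0510 = 1.1188
τ₀ = 8FD/(πd³) = 8·36.2·41.0/(π·3.4³) = 11873.6/123.48 = 96.16 MPa
τ_max = K·τ₀ = 1.1188 × 96.16 = 107.59 MPa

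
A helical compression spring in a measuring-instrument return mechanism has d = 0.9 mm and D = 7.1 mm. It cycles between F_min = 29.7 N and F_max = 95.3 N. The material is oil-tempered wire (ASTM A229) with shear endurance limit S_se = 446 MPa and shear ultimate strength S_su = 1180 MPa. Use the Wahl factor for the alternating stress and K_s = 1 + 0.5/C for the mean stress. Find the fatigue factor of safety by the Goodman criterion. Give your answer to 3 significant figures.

0.281

C = D/d = 7.1/0.9 = 7.8889; K_W = (4C−1)/(4C−4)+0.615/C = 1.1868; K_s = 1+0.5/C = 1.0634
F_a = (F_max−F_min)/2 = 32.8 N; F_m = (F_max+F_min)/2 = 62.5 N
τ_a = K_W·8F_aD/(πd³) = 1.1868 × 813.48 = 965.46 MPa
τ_m = K_s·8F_mD/(πd³) = 1.0634 × 1550.1 = 1648.3 MPa
Goodman: 1/n_f = τ_a/S_se + τ_m/S_su = 965.46/446 + 1648.3/1180 = 2.16470 + 1.39688 = 3.5616
n_f = 1/3.5616 = 0.2808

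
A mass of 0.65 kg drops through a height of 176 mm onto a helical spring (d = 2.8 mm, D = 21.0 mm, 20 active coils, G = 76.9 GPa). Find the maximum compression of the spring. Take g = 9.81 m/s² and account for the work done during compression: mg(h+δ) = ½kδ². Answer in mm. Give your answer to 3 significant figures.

k = Gd⁴/(8D³N_a) = (76.9×10³)(2.8⁴)/(8·21.0³·20) = 3.1899 N/mm
W = mg = 0.65 × 9.81 = 6.3765 N
½kδ² − Wδ − Wh = 0 → δ = (W + √(W² + 2kWh))/k
δ = (6.3765 + √(40.66 + 7159.88))/3.1899 = (6.3765 + 84.856)/3.1899 = 28.6 mm

28.6 mm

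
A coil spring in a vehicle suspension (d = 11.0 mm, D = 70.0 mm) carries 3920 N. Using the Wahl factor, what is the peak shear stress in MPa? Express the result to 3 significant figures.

649 MPa

Spring index C = D/d = 70.0/11.0 = 6.3636
K_W = (4C−1)/(4C−4) + 0.615/C = 24.455/21.455 + 0.0966 = 1.2365
τ₀ = 8FD/(πd³) = 8·3920·70.0/(π·11.0³) = 2.1952e+06/4181.5 = 524.98 MPa
τ_max = K·τ₀ = 1.2365 × 524.98 = 649.13 MPa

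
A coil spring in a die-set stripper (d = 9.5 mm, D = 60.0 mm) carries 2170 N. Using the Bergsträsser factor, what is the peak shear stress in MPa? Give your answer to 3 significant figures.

474 MPa

Spring index C = D/d = 60.0/9.5 = 6.3158
K_B = (4C+2)/(4C−3) = 27.263/22.263 = 1.2246
τ₀ = 8FD/(πd³) = 8·2170·60.0/(π·9.5³) = 1.0416e+06/2693.5 = 386.71 MPa
τ_max = K·τ₀ = 1.2246 × 386.71 = 473.55 MPa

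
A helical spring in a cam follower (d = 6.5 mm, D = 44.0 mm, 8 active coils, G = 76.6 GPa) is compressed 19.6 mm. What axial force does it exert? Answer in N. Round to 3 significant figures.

k = Gd⁴/(8D³N_a) = (76.6×10³)(6.5⁴)/(8·44.0³·8) = 25.081 N/mm
F = k·δ = 25.081 × 19.6 = 491.59 N

492 N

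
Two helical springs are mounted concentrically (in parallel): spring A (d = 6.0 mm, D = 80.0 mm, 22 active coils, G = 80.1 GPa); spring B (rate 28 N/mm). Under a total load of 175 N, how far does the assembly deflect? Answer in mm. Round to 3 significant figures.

k_A = Gd⁴/(8D³N_a) = (80.1×10³)(6.0⁴)/(8·80.0³·22) = 1.152 N/mm
Parallel: k_eq = 1.152 + 28 = 29.152 N/mm
δ = F/k_eq = 175/29.152 = 6.003 mm

6.00 mm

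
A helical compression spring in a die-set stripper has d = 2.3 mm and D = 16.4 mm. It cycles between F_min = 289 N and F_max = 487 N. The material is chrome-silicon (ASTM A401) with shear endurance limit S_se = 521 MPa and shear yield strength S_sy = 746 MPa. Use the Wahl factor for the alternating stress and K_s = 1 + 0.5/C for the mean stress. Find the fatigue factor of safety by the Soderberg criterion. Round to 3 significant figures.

C = D/d = 16.4/2.3 = 7.1304; K_W = (4C−1)/(4C−4)+0.615/C = 1.2086; K_s = 1+0.5/C = 1.0701
F_a = (F_max−F_min)/2 = 99 N; F_m = (F_max+F_min)/2 = 388 N
τ_a = K_W·8F_aD/(πd³) = 1.2086 × 339.81 = 410.69 MPa
τ_m = K_s·8F_mD/(πd³) = 1.0701 × 1331.8 = 1425.2 MPa
Soderberg: 1/n_f = τ_a/S_se + τ_m/S_sy = 410.69/521 + 1425.2/746 = 0.78827 + 1.91041 = 2.6987
n_f = 1/2.6987 = 0.3706

0.371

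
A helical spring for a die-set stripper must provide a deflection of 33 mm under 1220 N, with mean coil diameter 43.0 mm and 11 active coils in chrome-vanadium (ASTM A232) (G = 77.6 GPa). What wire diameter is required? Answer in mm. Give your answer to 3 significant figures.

Required rate k = F/δ = 1220/33 = 36.97 N/mm
d = (8D³N_a·k / G)^(1/4) = (8·43.0³·11·36.97 / (77.6×10³))^0.25
  = (3333.3)^0.25 = 7.5983 mm

7.60 mm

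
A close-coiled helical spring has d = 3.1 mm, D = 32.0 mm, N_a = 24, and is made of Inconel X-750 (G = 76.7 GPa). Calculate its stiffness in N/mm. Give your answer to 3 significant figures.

1.13 N/mm

k = Gd⁴/(8D³N_a) = (76.7×10³ × 3.1⁴) / (8 × 32.0³ × 24)
  = 7.08341e+06 / 6.29146e+06 = 1.1259 N/mm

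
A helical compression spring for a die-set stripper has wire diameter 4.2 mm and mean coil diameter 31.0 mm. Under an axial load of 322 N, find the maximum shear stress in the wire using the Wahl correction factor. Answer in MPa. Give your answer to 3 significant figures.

412 MPa

Spring index C = D/d = 31.0/4.2 = 7.3810
K_W = (4C−1)/(4C−4) + 0.615/C = 28.524/25.524 + 0.0833 = 1.2009
τ₀ = 8FD/(πd³) = 8·322·31.0/(π·4.2³) = 79856/232.75 = 343.09 MPa
τ_max = K·τ₀ = 1.2009 × 343.09 = 412 MPa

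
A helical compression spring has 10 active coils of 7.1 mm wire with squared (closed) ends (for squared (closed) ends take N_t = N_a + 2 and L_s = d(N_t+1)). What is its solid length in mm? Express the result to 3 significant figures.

92.3 mm

squared (closed) ends: N_t = N_a + 2 = 10 + 2 = 12
L_s = d·(N_t+1) = 7.1 × 13 = 92.3 mm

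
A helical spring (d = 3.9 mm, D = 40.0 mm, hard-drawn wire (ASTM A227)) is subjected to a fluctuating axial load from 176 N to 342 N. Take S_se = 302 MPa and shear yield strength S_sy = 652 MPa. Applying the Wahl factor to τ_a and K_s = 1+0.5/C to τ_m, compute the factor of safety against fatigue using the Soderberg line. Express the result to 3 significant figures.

C = D/d = 40.0/3.9 = 10.2564; K_W = (4C−1)/(4C−4)+0.615/C = 1.1410; K_s = 1+0.5/C = 1.0488
F_a = (F_max−F_min)/2 = 83 N; F_m = (F_max+F_min)/2 = 259 N
τ_a = K_W·8F_aD/(πd³) = 1.1410 × 142.52 = 162.62 MPa
τ_m = K_s·8F_mD/(πd³) = 1.0488 × 444.74 = 466.42 MPa
Soderberg: 1/n_f = τ_a/S_se + τ_m/S_sy = 162.62/302 + 466.42/652 = 0.53847 + 0.71537 = 1.2538
n_f = 1/1.2538 = 0.7976

0.798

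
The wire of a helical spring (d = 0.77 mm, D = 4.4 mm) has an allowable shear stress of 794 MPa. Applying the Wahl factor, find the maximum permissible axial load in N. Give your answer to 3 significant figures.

25.5 N

C = D/d = 4.4/0.77 = 5.7143
K_W = (4C−1)/(4C−4) + 0.615/C = 21.857/18.857 + 0.1076 = 1.2667
τ_max = K·8FD/(πd³) → F_max = τ_allow·πd³/(8DK)
F_max = 794·π·0.77³/(8·4.4·1.2667) = 1138.8/44.588 = 25.54 N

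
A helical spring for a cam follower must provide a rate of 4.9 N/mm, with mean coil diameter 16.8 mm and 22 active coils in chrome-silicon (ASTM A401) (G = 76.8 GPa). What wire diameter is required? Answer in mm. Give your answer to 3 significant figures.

2.70 mm

d = (8D³N_a·k / G)^(1/4) = (8·16.8³·22·4.9 / (76.8×10³))^0.25
  = (53.245)^0.25 = 2.7013 mm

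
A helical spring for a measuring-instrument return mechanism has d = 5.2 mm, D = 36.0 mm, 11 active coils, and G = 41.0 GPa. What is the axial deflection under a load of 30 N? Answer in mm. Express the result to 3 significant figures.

4.11 mm

k = Gd⁴/(8D³N_a) = (41.0×10³)(5.2⁴)/(8·36.0³·11) = 7.3014 N/mm
δ = F/k = 30 / 7.3014 = 4.1088 mm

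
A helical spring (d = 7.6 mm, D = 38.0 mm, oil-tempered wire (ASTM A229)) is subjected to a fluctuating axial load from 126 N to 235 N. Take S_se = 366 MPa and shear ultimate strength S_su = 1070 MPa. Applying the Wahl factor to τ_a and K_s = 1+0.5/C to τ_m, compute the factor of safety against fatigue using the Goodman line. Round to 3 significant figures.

C = D/d = 38.0/7.6 = 5.0000; K_W = (4C−1)/(4C−4)+0.615/C = 1.3105; K_s = 1+0.5/C = 1.1000
F_a = (F_max−F_min)/2 = 54.5 N; F_m = (F_max+F_min)/2 = 180.5 N
τ_a = K_W·8F_aD/(πd³) = 1.3105 × 12.014 = 15.744 MPa
τ_m = K_s·8F_mD/(πd³) = 1.1000 × 39.789 = 43.768 MPa
Goodman: 1/n_f = τ_a/S_se + τ_m/S_su = 15.744/366 + 43.768/1070 = 0.04302 + 0.04090 = 0.083921
n_f = 1/0.083921 = 11.92

11.9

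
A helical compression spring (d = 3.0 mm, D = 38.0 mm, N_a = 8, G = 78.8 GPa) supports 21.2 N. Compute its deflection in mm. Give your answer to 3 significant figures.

11.7 mm

k = Gd⁴/(8D³N_a) = (78.8×10³)(3.0⁴)/(8·38.0³·8) = 1.8175 N/mm
δ = F/k = 21.2 / 1.8175 = 11.664 mm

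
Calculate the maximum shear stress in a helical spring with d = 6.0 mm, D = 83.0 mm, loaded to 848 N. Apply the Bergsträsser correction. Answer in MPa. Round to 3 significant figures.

Spring index C = D/d = 83.0/6.0 = 13.8333
K_B = (4C+2)/(4C−3) = 57.333/52.333 = 1.0955
τ₀ = 8FD/(πd³) = 8·848·83.0/(π·6.0³) = 563072/678.58 = 829.77 MPa
τ_max = K·τ₀ = 1.0955 × 829.77 = 909.05 MPa

909 MPa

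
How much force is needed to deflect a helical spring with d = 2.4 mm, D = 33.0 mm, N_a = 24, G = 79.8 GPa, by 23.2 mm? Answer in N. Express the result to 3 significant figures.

k = Gd⁴/(8D³N_a) = (79.8×10³)(2.4⁴)/(8·33.0³·24) = 0.38371 N/mm
F = k·δ = 0.38371 × 23.2 = 8.9021 N

8.90 N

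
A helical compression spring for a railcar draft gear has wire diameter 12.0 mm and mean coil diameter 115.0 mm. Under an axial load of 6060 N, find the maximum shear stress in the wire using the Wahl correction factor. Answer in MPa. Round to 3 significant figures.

Spring index C = D/d = 115.0/12.0 = 9.5833
K_W = (4C−1)/(4C−4) + 0.615/C = 37.333/34.333 + 0.0642 = 1.1516
τ₀ = 8FD/(πd³) = 8·6060·115.0/(π·12.0³) = 5.5752e+06/5428.7 = 1027 MPa
τ_max = K·τ₀ = 1.1516 × 1027 = 1182.6 MPa

1180 MPa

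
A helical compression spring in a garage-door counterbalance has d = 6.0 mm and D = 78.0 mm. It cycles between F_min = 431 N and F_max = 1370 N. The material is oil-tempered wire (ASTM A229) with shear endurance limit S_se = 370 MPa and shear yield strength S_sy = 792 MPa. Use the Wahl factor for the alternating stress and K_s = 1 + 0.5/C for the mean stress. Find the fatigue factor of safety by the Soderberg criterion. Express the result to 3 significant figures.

C = D/d = 78.0/6.0 = 13.0000; K_W = (4C−1)/(4C−4)+0.615/C = 1.1098; K_s = 1+0.5/C = 1.0385
F_a = (F_max−F_min)/2 = 469.5 N; F_m = (F_max+F_min)/2 = 900.5 N
τ_a = K_W·8F_aD/(πd³) = 1.1098 × 431.73 = 479.14 MPa
τ_m = K_s·8F_mD/(πd³) = 1.0385 × 828.07 = 859.91 MPa
Soderberg: 1/n_f = τ_a/S_se + τ_m/S_sy = 479.14/370 + 859.91/792 = 1.29498 + 1.08575 = 2.3807
n_f = 1/2.3807 = 0.42

0.420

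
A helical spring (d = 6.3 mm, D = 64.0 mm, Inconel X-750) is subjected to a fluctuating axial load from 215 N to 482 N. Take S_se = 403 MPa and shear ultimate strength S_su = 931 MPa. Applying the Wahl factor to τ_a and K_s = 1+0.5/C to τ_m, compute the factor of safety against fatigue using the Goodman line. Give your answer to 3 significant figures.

1.99

C = D/d = 64.0/6.3 = 10.1587; K_W = (4C−1)/(4C−4)+0.615/C = 1.1424; K_s = 1+0.5/C = 1.0492
F_a = (F_max−F_min)/2 = 133.5 N; F_m = (F_max+F_min)/2 = 348.5 N
τ_a = K_W·8F_aD/(πd³) = 1.1424 × 87.012 = 99.405 MPa
τ_m = K_s·8F_mD/(πd³) = 1.0492 × 227.14 = 238.32 MPa
Goodman: 1/n_f = τ_a/S_se + τ_m/S_su = 99.405/403 + 238.32/931 = 0.24666 + 0.25599 = 0.50265
n_f = 1/0.50265 = 1.989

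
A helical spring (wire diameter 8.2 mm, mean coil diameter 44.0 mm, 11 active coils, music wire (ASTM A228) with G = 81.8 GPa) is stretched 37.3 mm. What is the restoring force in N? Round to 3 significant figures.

1840 N

k = Gd⁴/(8D³N_a) = (81.8×10³)(8.2⁴)/(8·44.0³·11) = 49.336 N/mm
F = k·δ = 49.336 × 37.3 = 1840.3 N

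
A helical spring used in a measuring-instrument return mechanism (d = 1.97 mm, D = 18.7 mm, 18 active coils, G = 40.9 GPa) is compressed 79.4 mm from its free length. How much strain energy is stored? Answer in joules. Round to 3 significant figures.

k = Gd⁴/(8D³N_a) = (40.9×10³)(1.97⁴)/(8·18.7³·18) = 0.65419 N/mm
U = ½kδ² = 0.5 × 0.65419 × 79.4² = 2062.1 N·mm = 2.0621 J

2.06 J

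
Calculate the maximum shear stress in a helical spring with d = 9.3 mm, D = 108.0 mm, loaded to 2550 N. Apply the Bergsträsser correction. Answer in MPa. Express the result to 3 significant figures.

Spring index C = D/d = 108.0/9.3 = 11.6129
K_B = (4C+2)/(4C−3) = 48.452/43.452 = 1.1151
τ₀ = 8FD/(πd³) = 8·2550·108.0/(π·9.3³) = 2.2032e+06/2527 = 871.88 MPa
τ_max = K·τ₀ = 1.1151 × 871.88 = 972.2 MPa

972 MPa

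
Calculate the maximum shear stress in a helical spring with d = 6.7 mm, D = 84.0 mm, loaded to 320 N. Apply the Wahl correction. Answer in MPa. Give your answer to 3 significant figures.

254 MPa

Spring index C = D/d = 84.0/6.7 = 12.5373
K_W = (4C−1)/(4C−4) + 0.615/C = 49.149/46.149 + 0.0491 = 1.1141
τ₀ = 8FD/(πd³) = 8·320·84.0/(π·6.7³) = 215040/944.87 = 227.59 MPa
τ_max = K·τ₀ = 1.1141 × 227.59 = 253.54 MPa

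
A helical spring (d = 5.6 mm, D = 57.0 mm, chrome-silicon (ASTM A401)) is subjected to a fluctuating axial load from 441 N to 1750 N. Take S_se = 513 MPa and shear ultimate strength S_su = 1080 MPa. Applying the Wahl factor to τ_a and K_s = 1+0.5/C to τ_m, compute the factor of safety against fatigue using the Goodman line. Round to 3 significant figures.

0.480

C = D/d = 57.0/5.6 = 10.1786; K_W = (4C−1)/(4C−4)+0.615/C = 1.1421; K_s = 1+0.5/C = 1.0491
F_a = (F_max−F_min)/2 = 654.5 N; F_m = (F_max+F_min)/2 = 1095.5 N
τ_a = K_W·8F_aD/(πd³) = 1.1421 × 540.95 = 617.84 MPa
τ_m = K_s·8F_mD/(πd³) = 1.0491 × 905.45 = 949.93 MPa
Goodman: 1/n_f = τ_a/S_se + τ_m/S_su = 617.84/513 + 949.93/1080 = 1.20437 + 0.87956 = 2.0839
n_f = 1/2.0839 = 0.4799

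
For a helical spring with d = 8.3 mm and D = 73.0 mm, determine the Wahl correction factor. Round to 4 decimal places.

C = D/d = 73.0/8.3 = 8.7952
K_W = (4C−1)/(4C−4) + 0.615/C = 34.181/31.181 + 0.0699 = 1.1661

1.1661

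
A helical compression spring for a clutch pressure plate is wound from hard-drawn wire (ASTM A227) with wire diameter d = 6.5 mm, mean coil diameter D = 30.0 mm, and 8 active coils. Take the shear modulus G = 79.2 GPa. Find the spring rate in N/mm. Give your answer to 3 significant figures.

81.8 N/mm

k = Gd⁴/(8D³N_a) = (79.2×10³ × 6.5⁴) / (8 × 30.0³ × 8)
  = 1.41377e+08 / 1.728e+06 = 81.815 N/mm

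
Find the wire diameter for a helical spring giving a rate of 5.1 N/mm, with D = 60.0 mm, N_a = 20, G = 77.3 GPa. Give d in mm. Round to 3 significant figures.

d = (8D³N_a·k / G)^(1/4) = (8·60.0³·20·5.1 / (77.3×10³))^0.25
  = (2280.2)^0.25 = 6.9102 mm

6.91 mm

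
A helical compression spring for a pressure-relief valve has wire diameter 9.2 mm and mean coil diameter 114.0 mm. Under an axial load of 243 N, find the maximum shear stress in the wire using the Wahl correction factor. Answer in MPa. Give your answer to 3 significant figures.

Spring index C = D/d = 114.0/9.2 = 12.3913
K_W = (4C−1)/(4C−4) + 0.615/C = 48.565/45.565 + 0.0496 = 1.1155
τ₀ = 8FD/(πd³) = 8·243·114.0/(π·9.2³) = 221616/2446.3 = 90.592 MPa
τ_max = K·τ₀ = 1.1155 × 90.592 = 101.05 MPa

101 MPa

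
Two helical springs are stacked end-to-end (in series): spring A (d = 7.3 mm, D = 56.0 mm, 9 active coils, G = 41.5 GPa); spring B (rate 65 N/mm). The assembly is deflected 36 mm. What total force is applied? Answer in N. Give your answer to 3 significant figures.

293 N

k_A = Gd⁴/(8D³N_a) = (41.5×10³)(7.3⁴)/(8·56.0³·9) = 9.3206 N/mm
Series: 1/k_eq = 1/9.3206 + 1/65 = 0.12267; k_eq = 8.1517 N/mm
F = k_eq·δ = 8.1517·36 = 293.46 N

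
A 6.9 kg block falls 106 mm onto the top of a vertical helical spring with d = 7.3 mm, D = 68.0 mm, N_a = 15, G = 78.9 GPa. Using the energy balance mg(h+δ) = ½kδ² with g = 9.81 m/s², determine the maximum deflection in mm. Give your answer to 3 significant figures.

61.9 mm

k = Gd⁴/(8D³N_a) = (78.9×10³)(7.3⁴)/(8·68.0³·15) = 5.9383 N/mm
W = mg = 6.9 × 9.81 = 67.689 N
½kδ² − Wδ − Wh = 0 → δ = (W + √(W² + 2kWh))/k
δ = (67.689 + √(4581.8 + 85214.7))/5.9383 = (67.689 + 299.66)/5.9383 = 61.861 mm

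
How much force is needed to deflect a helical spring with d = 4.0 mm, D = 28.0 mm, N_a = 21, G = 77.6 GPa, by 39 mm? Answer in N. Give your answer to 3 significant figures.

210 N

k = Gd⁴/(8D³N_a) = (77.6×10³)(4.0⁴)/(8·28.0³·21) = 5.3866 N/mm
F = k·δ = 5.3866 × 39 = 210.08 N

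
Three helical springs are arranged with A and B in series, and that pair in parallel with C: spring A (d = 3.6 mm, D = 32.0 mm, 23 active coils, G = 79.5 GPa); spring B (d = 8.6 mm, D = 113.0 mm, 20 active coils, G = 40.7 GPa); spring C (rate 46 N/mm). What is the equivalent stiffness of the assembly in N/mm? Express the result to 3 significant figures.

46.7 N/mm

k_A = Gd⁴/(8D³N_a) = (79.5×10³)(3.6⁴)/(8·32.0³·23) = 2.2147 N/mm
k_B = Gd⁴/(8D³N_a) = (40.7×10³)(8.6⁴)/(8·113.0³·20) = 0.96435 N/mm
Springs A,B series: k_AB = 1/(1/2.2147+1/0.96435) = 0.67181 N/mm; parallel with C: k_eq = 0.67181+46 = 46.672 N/mm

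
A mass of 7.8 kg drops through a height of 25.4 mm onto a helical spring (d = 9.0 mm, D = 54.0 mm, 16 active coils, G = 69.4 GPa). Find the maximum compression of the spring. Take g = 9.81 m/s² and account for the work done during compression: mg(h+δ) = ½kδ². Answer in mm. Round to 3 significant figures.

k = Gd⁴/(8D³N_a) = (69.4×10³)(9.0⁴)/(8·54.0³·16) = 22.591 N/mm
W = mg = 7.8 × 9.81 = 76.518 N
½kδ² − Wδ − Wh = 0 → δ = (W + √(W² + 2kWh))/k
δ = (76.518 + √(5855 + 87814.4))/22.591 = (76.518 + 306.05)/22.591 = 16.935 mm

16.9 mm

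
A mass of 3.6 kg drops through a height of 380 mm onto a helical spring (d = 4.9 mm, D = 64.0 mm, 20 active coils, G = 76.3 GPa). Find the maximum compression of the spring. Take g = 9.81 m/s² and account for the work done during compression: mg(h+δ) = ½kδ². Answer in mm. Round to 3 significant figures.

k = Gd⁴/(8D³N_a) = (76.3×10³)(4.9⁴)/(8·64.0³·20) = 1.0487 N/mm
W = mg = 3.6 × 9.81 = 35.316 N
½kδ² − Wδ − Wh = 0 → δ = (W + √(W² + 2kWh))/k
δ = (35.316 + √(1247.2 + 28147.1))/1.0487 = (35.316 + 171.45)/1.0487 = 197.16 mm

197 mm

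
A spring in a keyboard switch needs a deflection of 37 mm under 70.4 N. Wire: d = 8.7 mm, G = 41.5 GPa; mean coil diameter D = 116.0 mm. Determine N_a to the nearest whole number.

10

Required rate k = F/δ = 70.4/37 = 1.9027 N/mm
N_a = Gd⁴/(8D³k) = (41.5×10³ × 8.7⁴)/(8 × 116.0³ × 1.9027)
    = 2.37753e+08 / 2.37594e+07 = 10.01 → 10 coils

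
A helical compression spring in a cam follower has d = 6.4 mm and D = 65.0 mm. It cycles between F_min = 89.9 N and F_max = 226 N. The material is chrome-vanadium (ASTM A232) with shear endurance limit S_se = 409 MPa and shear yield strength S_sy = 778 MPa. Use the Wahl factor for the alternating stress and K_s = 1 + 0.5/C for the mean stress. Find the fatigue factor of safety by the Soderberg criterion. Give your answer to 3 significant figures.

3.93

C = D/d = 65.0/6.4 = 10.1562; K_W = (4C−1)/(4C−4)+0.615/C = 1.1425; K_s = 1+0.5/C = 1.0492
F_a = (F_max−F_min)/2 = 68.05 N; F_m = (F_max+F_min)/2 = 157.95 N
τ_a = K_W·8F_aD/(πd³) = 1.1425 × 42.968 = 49.089 MPa
τ_m = K_s·8F_mD/(πd³) = 1.0492 × 99.732 = 104.64 MPa
Soderberg: 1/n_f = τ_a/S_se + τ_m/S_sy = 49.089/409 + 104.64/778 = 0.12002 + 0.13450 = 0.25452
n_f = 1/0.25452 = 3.929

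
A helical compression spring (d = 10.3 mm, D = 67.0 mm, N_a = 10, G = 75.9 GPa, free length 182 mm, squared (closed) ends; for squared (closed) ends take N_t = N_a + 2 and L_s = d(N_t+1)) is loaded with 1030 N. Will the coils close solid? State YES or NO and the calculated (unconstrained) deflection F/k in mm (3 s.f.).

NO, δ = 29.0 mm

k = Gd⁴/(8D³N_a) = (75.9×10³)(10.3⁴)/(8·67.0³·10) = 35.504 N/mm
N_t = 12; L_s = 10.3·13 = 133.9 mm; δ_solid = L₀ − L_s = 182 − 133.9 = 48.1 mm
δ = F/k = 1030/35.504 = 29.011 mm
δ < δ_solid → spring does not go solid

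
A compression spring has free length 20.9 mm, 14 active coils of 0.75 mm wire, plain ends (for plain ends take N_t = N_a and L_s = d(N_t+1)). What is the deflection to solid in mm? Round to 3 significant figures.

9.65 mm

N_t = 14; L_s = 0.75·15 = 11.25 mm
δ_solid = L₀ − L_s = 20.9 − 11.25 = 9.65 mm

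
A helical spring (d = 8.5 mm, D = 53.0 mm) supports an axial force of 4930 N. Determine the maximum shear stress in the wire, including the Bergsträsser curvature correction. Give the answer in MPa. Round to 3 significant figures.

1330 MPa

Spring index C = D/d = 53.0/8.5 = 6.2353
K_B = (4C+2)/(4C−3) = 26.941/21.941 = 1.2279
τ₀ = 8FD/(πd³) = 8·4930·53.0/(π·8.5³) = 2.09032e+06/1929.3 = 1083.4 MPa
τ_max = K·τ₀ = 1.2279 × 1083.4 = 1330.3 MPa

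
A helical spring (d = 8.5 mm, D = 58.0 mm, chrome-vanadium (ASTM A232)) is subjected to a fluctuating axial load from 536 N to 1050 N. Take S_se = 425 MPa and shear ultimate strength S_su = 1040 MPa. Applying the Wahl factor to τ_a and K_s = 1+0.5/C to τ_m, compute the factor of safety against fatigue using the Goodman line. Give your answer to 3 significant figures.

C = D/d = 58.0/8.5 = 6.8235; K_W = (4C−1)/(4C−4)+0.615/C = 1.2189; K_s = 1+0.5/C = 1.0733
F_a = (F_max−F_min)/2 = 257 N; F_m = (F_max+F_min)/2 = 793 N
τ_a = K_W·8F_aD/(πd³) = 1.2189 × 61.808 = 75.339 MPa
τ_m = K_s·8F_mD/(πd³) = 1.0733 × 190.71 = 204.69 MPa
Goodman: 1/n_f = τ_a/S_se + τ_m/S_su = 75.339/425 + 204.69/1040 = 0.17727 + 0.19682 = 0.37408
n_f = 1/0.37408 = 2.673

2.67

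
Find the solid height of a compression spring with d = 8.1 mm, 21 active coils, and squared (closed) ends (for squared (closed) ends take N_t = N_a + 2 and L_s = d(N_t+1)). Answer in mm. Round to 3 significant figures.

194 mm

squared (closed) ends: N_t = N_a + 2 = 21 + 2 = 23
L_s = d·(N_t+1) = 8.1 × 24 = 194.4 mm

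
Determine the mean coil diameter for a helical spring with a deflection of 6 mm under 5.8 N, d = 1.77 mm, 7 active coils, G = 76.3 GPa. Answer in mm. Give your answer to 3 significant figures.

24.0 mm

Required rate k = F/δ = 5.8/6 = 0.96667 N/mm
D = (Gd⁴/(8N_a·k))^(1/3) = (76.3×10³·1.77⁴/(8·7·0.96667))^(1/3)
  = (13834.2)^(1/3) = 24.0059 mm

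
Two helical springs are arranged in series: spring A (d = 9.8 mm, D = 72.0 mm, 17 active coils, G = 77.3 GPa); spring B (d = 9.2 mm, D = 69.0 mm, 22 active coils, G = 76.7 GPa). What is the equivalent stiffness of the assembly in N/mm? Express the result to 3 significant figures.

5.67 N/mm

k_A = Gd⁴/(8D³N_a) = (77.3×10³)(9.8⁴)/(8·72.0³·17) = 14.046 N/mm
k_B = Gd⁴/(8D³N_a) = (76.7×10³)(9.2⁴)/(8·69.0³·22) = 9.5036 N/mm
Series: 1/k_eq = 1/14.046 + 1/9.5036 = 0.17642; k_eq = 5.6683 N/mm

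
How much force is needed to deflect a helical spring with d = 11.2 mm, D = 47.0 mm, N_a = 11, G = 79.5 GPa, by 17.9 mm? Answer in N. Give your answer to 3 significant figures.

2450 N

k = Gd⁴/(8D³N_a) = (79.5×10³)(11.2⁴)/(8·47.0³·11) = 136.92 N/mm
F = k·δ = 136.92 × 17.9 = 2450.8 N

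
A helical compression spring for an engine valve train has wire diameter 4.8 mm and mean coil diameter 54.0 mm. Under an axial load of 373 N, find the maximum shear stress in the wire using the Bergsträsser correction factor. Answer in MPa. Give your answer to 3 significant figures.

Spring index C = D/d = 54.0/4.8 = 11.2500
K_B = (4C+2)/(4C−3) = 47.000/42.000 = 1.1190
τ₀ = 8FD/(πd³) = 8·373·54.0/(π·4.8³) = 161136/347.44 = 463.79 MPa
τ_max = K·τ₀ = 1.1190 × 463.79 = 519 MPa

519 MPa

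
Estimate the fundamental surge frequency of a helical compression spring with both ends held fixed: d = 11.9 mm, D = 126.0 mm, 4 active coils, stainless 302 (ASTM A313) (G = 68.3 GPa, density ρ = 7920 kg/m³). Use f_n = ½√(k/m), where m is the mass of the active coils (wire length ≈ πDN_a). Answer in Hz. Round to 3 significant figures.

61.9 Hz

k = Gd⁴/(8D³N_a) = (68.3×10³)(11.9⁴)/(8·126.0³·4) = 21.397 N/mm = 21397 N/m
Wire length L = πDN_a = π·126.0·4 = 1583.4 mm
m = ρ·(πd²/4)·L = 7920 × 111.22×10⁻⁶ m² × 1.5834 m = 1.3947 kg
f_n = ½√(k/m) = 0.5·√(21397/1.3947) = 0.5·√(15341) = 61.93 Hz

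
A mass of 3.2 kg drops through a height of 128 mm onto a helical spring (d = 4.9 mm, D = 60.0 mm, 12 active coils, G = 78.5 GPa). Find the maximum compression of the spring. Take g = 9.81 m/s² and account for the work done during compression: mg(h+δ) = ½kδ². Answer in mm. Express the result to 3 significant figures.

k = Gd⁴/(8D³N_a) = (78.5×10³)(4.9⁴)/(8·60.0³·12) = 2.1824 N/mm
W = mg = 3.2 × 9.81 = 31.392 N
½kδ² − Wδ − Wh = 0 → δ = (W + √(W² + 2kWh))/k
δ = (31.392 + √(985.46 + 17538.3))/2.1824 = (31.392 + 136.1)/2.1824 = 76.749 mm

76.7 mm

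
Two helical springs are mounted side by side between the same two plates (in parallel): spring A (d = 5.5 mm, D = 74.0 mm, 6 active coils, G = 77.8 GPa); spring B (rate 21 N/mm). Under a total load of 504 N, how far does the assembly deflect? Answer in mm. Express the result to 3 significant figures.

k_A = Gd⁴/(8D³N_a) = (77.8×10³)(5.5⁴)/(8·74.0³·6) = 3.6601 N/mm
Parallel: k_eq = 3.6601 + 21 = 24.66 N/mm
δ = F/k_eq = 504/24.66 = 20.438 mm

20.4 mm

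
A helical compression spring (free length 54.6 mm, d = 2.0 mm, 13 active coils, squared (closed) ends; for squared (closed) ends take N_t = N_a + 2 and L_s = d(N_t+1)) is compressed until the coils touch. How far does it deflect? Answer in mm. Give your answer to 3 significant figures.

N_t = 15; L_s = 2.0·16 = 32 mm
δ_solid = L₀ − L_s = 54.6 − 32 = 22.6 mm

22.6 mm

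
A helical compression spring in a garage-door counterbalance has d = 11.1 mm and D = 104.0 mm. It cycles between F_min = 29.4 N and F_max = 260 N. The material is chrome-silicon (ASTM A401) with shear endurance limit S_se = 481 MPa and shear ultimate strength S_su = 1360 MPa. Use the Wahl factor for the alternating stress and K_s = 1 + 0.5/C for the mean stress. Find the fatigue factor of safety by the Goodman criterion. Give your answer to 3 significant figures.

13.3

C = D/d = 104.0/11.1 = 9.3694; K_W = (4C−1)/(4C−4)+0.615/C = 1.1553; K_s = 1+0.5/C = 1.0534
F_a = (F_max−F_min)/2 = 115.3 N; F_m = (F_max+F_min)/2 = 144.7 N
τ_a = K_W·8F_aD/(πd³) = 1.1553 × 22.327 = 25.794 MPa
τ_m = K_s·8F_mD/(πd³) = 1.0534 × 28.02 = 29.516 MPa
Goodman: 1/n_f = τ_a/S_se + τ_m/S_su = 25.794/481 + 29.516/1360 = 0.05362 + 0.02170 = 0.075327
n_f = 1/0.075327 = 13.28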